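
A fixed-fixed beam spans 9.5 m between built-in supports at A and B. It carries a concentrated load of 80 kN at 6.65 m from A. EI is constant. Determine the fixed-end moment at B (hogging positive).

Take the two fixed-end moments M_A, M_B as redundants; the released structure is the simple span AB.
On the primary (simply-supported) span, the end slopes from the loading are:
  at A: point load 80 at a = 6.65: Pab(L + b)/(6LEI) = 328.5/EI
  at B: point load 80 at a = 6.65: Pab(L + a)/(6LEI) = 429.6/EI
  θ_A0 = 328.5/EI,  θ_B0 = 429.6/EI
Flexibility coefficients: a unit moment at one end gives L/(3EI) there and L/(6EI) at the far end, so f₁₁ = f₂₂ = 3.167/EI and f₁₂ = f₂₁ = 1.583/EI.
Compatibility — zero rotation at each built-in end:
  3.167 M_A + 1.583 M_B = 328.5
  1.583 M_A + 3.167 M_B = 429.6
Solving the pair gives M_A = 47.88 kN·m and M_B = 111.7 kN·m (hogging).

M_B = 111.7 kN·m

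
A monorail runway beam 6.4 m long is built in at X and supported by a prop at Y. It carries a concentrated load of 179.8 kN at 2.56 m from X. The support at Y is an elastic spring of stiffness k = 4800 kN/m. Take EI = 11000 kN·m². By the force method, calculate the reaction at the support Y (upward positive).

Release the roller at Y. Primary structure: cantilever fixed at X.
Free-end deflection of the primary structure under the applied loading (downward +):
  point load 179.8 at a = 2.56: Pa²(3L − a)/(6EI) = 3268/EI
Tip deflection under a unit load at Y: L³/(3EI) = 87.38/EI.
With EI = 11000 kN·m²: δ_0 = 0.29708 m and δ_{YY} = 0.007944 m/kN.
Compatibility — the spring shortens by R_Y/k under the reaction it provides: δ_0 − R_Y·δ_{YY} = R_Y/k. With 1/k = 0.000208 m/kN, R_Y = δ_0 / (δ_{YY} + 1/k) = 0.29708 / (0.007944 + 0.000208) = 36.44 kN.

R_Y = 36.44 kN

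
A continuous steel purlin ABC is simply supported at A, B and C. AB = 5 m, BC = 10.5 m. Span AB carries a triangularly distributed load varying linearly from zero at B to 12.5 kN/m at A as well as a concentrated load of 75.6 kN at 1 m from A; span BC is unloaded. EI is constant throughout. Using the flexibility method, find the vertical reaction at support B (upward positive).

R_B = 30.73 kN

Insert a hinge at B; M_B is the redundant, and each span becomes simply supported.
Rotations at B on the released spans (each span's end-slope, ×1/EI):
  span AB: triangular load, peak 12.5: 7w₀L³/(360EI) = 30.38/EI
  span AB: point load 75.6 at a = 1: Pab(L + a)/(6LEI) = 60.48/EI
  relative rotation θ_0 = (90.86 + 0)/EI = 90.86/EI
A unit hogging moment at B produces rotation L₁/(3EI) + L₂/(3EI) = 5.167/EI.
Compatibility: M_B·(L₁+L₂)/(3EI) = θ_0, giving M_B = 17.59 kN·m (hogging).
Span AB, ΣM about A with M_B applied at B: R_B^{AB}·5 = 127.7 + 17.59, so R_B^{AB} = 29.05 kN and R_A = 106.8 − 29.05 = 77.8 kN.
Span BC, ΣM about C: R_B^{BC}·10.5 = 0 + 17.59, so R_B^{BC} = 1.675 kN and R_C = 0 − 1.675 = -1.675 kN.
R_B = 29.05 + 1.675 = 30.73 kN.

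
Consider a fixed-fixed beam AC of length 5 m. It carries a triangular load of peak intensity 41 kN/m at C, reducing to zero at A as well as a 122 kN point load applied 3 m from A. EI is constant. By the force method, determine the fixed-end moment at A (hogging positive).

Take the two fixed-end moments M_A, M_C as redundants; the released structure is the simple span AC.
On the primary (simply-supported) span, the end slopes from the loading are:
  at A: triangular load, peak 41: 7w₀L³/(360EI) = 99.65/EI
  at C: triangular load, peak 41: w₀L³/(45EI) = 113.9/EI
  at A: point load 122 at a = 3: Pab(L + b)/(6LEI) = 170.8/EI
  at C: point load 122 at a = 3: Pab(L + a)/(6LEI) = 195.2/EI
  θ_A0 = 270.5/EI,  θ_C0 = 309.1/EI
Flexibility coefficients: a unit moment at one end gives L/(3EI) there and L/(6EI) at the far end, so f₁₁ = f₂₂ = 1.667/EI and f₁₂ = f₂₁ = 0.8333/EI.
Compatibility — zero rotation at each built-in end:
  1.667 M_A + 0.8333 M_C = 270.5
  0.8333 M_A + 1.667 M_C = 309.1
Solving the pair gives M_A = 92.73 kN·m and M_C = 139.1 kN·m (hogging).

M_A = 92.73 kN·m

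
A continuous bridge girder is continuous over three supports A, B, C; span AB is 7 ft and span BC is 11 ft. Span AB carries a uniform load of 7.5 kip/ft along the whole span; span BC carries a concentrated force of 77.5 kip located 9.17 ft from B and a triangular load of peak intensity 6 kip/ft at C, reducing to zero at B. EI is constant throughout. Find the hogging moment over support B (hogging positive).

Take M_B as the redundant. Released structure: two simple spans AB and BC with a hinge at B.
Rotations at B on the released spans (each span's end-slope, ×1/EI):
  span AB: UDL 7.5: wL³/(24EI) = 107.2/EI
  span BC: point load 77.5 at a = 9.17: Pab(L + b)/(6LEI) = 252.8/EI
  span BC: triangular load, peak 6: 7w₀L³/(360EI) = 155.3/EI
  relative rotation θ_0 = (107.2 + 408.1)/EI = 515.3/EI
A unit hogging moment at B produces rotation L₁/(3EI) + L₂/(3EI) = 6/EI.
Slope continuity at B: θ_0 = M_B·6/EI, so M_B = 515.3/6 = 85.88 kip·ft (hogging).

M_B = 85.88 kip·ft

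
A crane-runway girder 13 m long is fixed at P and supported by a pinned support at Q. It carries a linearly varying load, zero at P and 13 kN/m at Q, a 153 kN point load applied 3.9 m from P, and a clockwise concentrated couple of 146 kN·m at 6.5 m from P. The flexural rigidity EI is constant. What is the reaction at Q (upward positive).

Remove the prop at Q; the released (primary) structure is a cantilever built in at P.
Deflection at Q on the released cantilever, summing each load's contribution:
  triangular load, peak 13 at the free end: 11w₀L⁴/(120EI) = 34035/EI
  point load 153 at a = 3.9: Pa²(3L − a)/(6EI) = 13614/EI
  clockwise couple 146 at a = 6.5: M₀a(2L − a)/(2EI) = 9253/EI
  δ_0 = 56902/EI
Tip deflection under a unit load at Q: L³/(3EI) = 732.3/EI.
The prop prevents deflection at Q: R_Q = δ_0/δ_{QQ} = 56902/732.3 = 77.7 kN.

R_Q = 77.7 kN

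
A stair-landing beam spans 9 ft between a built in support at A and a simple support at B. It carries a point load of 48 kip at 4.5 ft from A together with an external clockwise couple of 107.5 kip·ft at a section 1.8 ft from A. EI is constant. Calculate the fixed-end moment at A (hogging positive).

Take the reaction at B as the redundant and release it; the primary structure is a cantilever fixed at A.
Free-end deflection of the primary structure under the applied loading (downward +):
  point load 48 at a = 4.5: Pa²(3L − a)/(6EI) = 3645/EI
  clockwise couple 107.5 at a = 1.8: M₀a(2L − a)/(2EI) = 1567/EI
  δ_0 = 5212/EI
Flexibility coefficient — unit upward force at B: δ_{BB} = L³/(3EI) = 243/EI.
Compatibility at B: δ_0 − R_B·δ_{BB} = 0, so R_B = 5212/243 = 21.45 kip.
Moment equilibrium about A: M_A = Σ(load moments about A) − R_B·L = 323.5 − 21.45×9 = 130.4 kip·ft.

M_A = 130.4 kip·ft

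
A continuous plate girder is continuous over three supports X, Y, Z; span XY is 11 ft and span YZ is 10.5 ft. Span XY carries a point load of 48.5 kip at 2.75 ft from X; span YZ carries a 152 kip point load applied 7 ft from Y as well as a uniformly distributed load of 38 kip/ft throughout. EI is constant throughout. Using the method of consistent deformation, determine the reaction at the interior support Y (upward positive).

R_Y = 337.3 kip

Release continuity at Y by inserting a hinge; the redundant is the internal moment M_Y. The primary structure is two simply-supported spans XY and YZ.
Discontinuity in slope at Y on the released structure — sum the simple-span end rotations:
  span XY: point load 48.5 at a = 2.75: Pab(L + a)/(6LEI) = 229.2/EI
  span YZ: point load 152 at a = 7: Pab(L + b)/(6LEI) = 827.6/EI
  span YZ: UDL 38: wL³/(24EI) = 1833/EI
  relative rotation θ_0 = (229.2 + 2660)/EI = 2890/EI
A unit hogging moment at Y produces rotation L₁/(3EI) + L₂/(3EI) = 7.167/EI.
Compatibility: M_Y·(L₁+L₂)/(3EI) = θ_0, giving M_Y = 403.2 kip·ft (hogging).
Span XY, ΣM about X with M_Y applied at Y: R_Y^{XY}·11 = 133.4 + 403.2, so R_Y^{XY} = 48.78 kip and R_X = 48.5 − 48.78 = -0.2808 kip.
Span YZ, ΣM about Z: R_Y^{YZ}·10.5 = 2627 + 403.2, so R_Y^{YZ} = 288.6 kip and R_Z = 551 − 288.6 = 262.4 kip.
R_Y = 48.78 + 288.6 = 337.3 kip.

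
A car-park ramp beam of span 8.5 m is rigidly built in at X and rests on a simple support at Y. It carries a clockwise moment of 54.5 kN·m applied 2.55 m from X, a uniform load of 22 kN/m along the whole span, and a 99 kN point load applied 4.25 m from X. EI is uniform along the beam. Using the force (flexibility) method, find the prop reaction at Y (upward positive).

Release the roller at Y. Primary structure: cantilever fixed at X.
Primary-structure tip deflection at Y by superposition:
  clockwise couple 54.5 at a = 2.55: M₀a(2L − a)/(2EI) = 1004/EI
  UDL 22: wL⁴/(8EI) = 14355/EI
  point load 99 at a = 4.25: Pa²(3L − a)/(6EI) = 6333/EI
  δ_0 = 21692/EI
Flexibility coefficient — unit upward force at Y: δ_{YY} = L³/(3EI) = 204.7/EI.
Compatibility at Y: δ_0 − R_Y·δ_{YY} = 0, so R_Y = 21692/204.7 = 106 kN.

R_Y = 106 kN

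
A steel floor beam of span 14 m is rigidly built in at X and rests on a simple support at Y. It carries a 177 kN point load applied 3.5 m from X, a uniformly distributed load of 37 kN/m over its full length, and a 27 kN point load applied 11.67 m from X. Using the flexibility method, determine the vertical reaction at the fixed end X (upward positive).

Choose R_Y as the redundant. The primary structure is the cantilever fixed at X.
Primary-structure tip deflection at Y by superposition:
  point load 177 at a = 3.5: Pa²(3L − a)/(6EI) = 13913/EI
  UDL 37: wL⁴/(8EI) = 177674/EI
  point load 27 at a = 11.67: Pa²(3L − a)/(6EI) = 18588/EI
  δ_0 = 210175/EI
Tip deflection under a unit load at Y: L³/(3EI) = 914.7/EI.
The prop prevents deflection at Y: R_Y = δ_0/δ_{YY} = 210175/914.7 = 229.8 kN.
Vertical equilibrium: R_X = ΣP − R_Y = 722 − 229.8 = 492.2 kN.

R_X = 492.2 kN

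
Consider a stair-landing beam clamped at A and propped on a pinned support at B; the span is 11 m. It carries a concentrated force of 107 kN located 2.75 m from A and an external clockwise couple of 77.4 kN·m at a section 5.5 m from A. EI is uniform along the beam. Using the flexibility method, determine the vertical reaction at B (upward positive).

Release the roller at B. Primary structure: cantilever fixed at A.
Downward deflection at the released point B due to the loads:
  point load 107 at a = 2.75: Pa²(3L − a)/(6EI) = 4080/EI
  clockwise couple 77.4 at a = 5.5: M₀a(2L − a)/(2EI) = 3512/EI
  δ_0 = 7592/EI
Flexibility coefficient — unit upward force at B: δ_{BB} = L³/(3EI) = 443.7/EI.
Compatibility at B: δ_0 − R_B·δ_{BB} = 0, so R_B = 7592/443.7 = 17.11 kN.

R_B = 17.11 kN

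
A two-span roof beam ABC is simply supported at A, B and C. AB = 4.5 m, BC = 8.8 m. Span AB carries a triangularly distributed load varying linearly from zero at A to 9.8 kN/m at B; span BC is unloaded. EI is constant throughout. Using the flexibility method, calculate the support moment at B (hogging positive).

M_B = 4.476 kN·m

Insert a hinge at B; M_B is the redundant, and each span becomes simply supported.
End slopes at the hinge B, treating each span as simply supported:
  span AB: triangular load, peak 9.8: w₀L³/(45EI) = 19.84/EI
  relative rotation θ_0 = (19.84 + 0)/EI = 19.84/EI
A unit hogging moment at B produces rotation L₁/(3EI) + L₂/(3EI) = 4.433/EI.
Slope continuity at B: θ_0 = M_B·4.433/EI, so M_B = 19.84/4.433 = 4.476 kN·m (hogging).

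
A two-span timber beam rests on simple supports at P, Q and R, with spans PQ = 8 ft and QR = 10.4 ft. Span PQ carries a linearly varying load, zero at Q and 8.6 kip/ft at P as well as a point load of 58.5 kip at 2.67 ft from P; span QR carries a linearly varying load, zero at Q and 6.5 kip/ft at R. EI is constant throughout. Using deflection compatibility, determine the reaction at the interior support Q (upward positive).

R_Q = 57.14 kip

Take M_Q as the redundant. Released structure: two simple spans PQ and QR with a hinge at Q.
Rotations at Q on the released spans (each span's end-slope, ×1/EI):
  span PQ: triangular load, peak 8.6: 7w₀L³/(360EI) = 85.62/EI
  span PQ: point load 58.5 at a = 2.67: Pab(L + a)/(6LEI) = 185.1/EI
  span QR: triangular load, peak 6.5: 7w₀L³/(360EI) = 142.2/EI
  relative rotation θ_0 = (270.7 + 142.2)/EI = 412.9/EI
A unit hogging moment at Q produces rotation L₁/(3EI) + L₂/(3EI) = 6.133/EI.
Slope continuity at Q: θ_0 = M_Q·6.133/EI, so M_Q = 412.9/6.133 = 67.31 kip·ft (hogging).
Span PQ, ΣM about P with M_Q applied at Q: R_Q^{PQ}·8 = 247.9 + 67.31, so R_Q^{PQ} = 39.41 kip and R_P = 92.9 − 39.41 = 53.49 kip.
Span QR, ΣM about R: R_Q^{QR}·10.4 = 117.2 + 67.31, so R_Q^{QR} = 17.74 kip and R_R = 33.8 − 17.74 = 16.06 kip.
R_Q = 39.41 + 17.74 = 57.14 kip.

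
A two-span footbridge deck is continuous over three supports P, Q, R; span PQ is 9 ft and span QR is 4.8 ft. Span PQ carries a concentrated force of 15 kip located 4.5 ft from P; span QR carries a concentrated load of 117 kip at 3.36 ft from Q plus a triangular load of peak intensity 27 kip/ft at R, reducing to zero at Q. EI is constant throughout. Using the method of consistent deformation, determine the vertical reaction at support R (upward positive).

Release continuity at Q by inserting a hinge; the redundant is the internal moment M_Q. The primary structure is two simply-supported spans PQ and QR.
Rotations at Q on the released spans (each span's end-slope, ×1/EI):
  span PQ: point load 15 at a = 4.5: Pab(L + a)/(6LEI) = 75.94/EI
  span QR: point load 117 at a = 3.36: Pab(L + b)/(6LEI) = 122.7/EI
  span QR: triangular load, peak 27: 7w₀L³/(360EI) = 58.06/EI
  relative rotation θ_0 = (75.94 + 180.7)/EI = 256.7/EI
A unit hogging moment at Q produces rotation L₁/(3EI) + L₂/(3EI) = 4.6/EI.
Slope continuity at Q: θ_0 = M_Q·4.6/EI, so M_Q = 256.7/4.6 = 55.79 kip·ft (hogging).
Span QR, ΣM about R: R_Q^{QR}·4.8 = 272.2 + 55.79, so R_Q^{QR} = 68.32 kip and R_R = 181.8 − 68.32 = 113.5 kip.

R_R = 113.5 kip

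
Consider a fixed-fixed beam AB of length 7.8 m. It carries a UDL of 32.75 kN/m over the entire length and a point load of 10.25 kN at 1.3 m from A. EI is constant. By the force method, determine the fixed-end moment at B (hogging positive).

Release both end moments; the primary structure is a simply-supported span AB with redundants M_A and M_B.
End rotations of the released simple span under the applied load (×1/EI):
  at A: UDL 32.75: wL³/(24EI) = 647.6/EI
  at B: UDL 32.75: wL³/(24EI) = 647.6/EI
  at A: point load 10.25 at a = 1.3: Pab(L + b)/(6LEI) = 26.46/EI
  at B: point load 10.25 at a = 1.3: Pab(L + a)/(6LEI) = 16.84/EI
  θ_A0 = 674/EI,  θ_B0 = 664.4/EI
Flexibility coefficients: a unit moment at one end gives L/(3EI) there and L/(6EI) at the far end, so f₁₁ = f₂₂ = 2.6/EI and f₁₂ = f₂₁ = 1.3/EI.
Compatibility — zero rotation at each built-in end:
  2.6 M_A + 1.3 M_B = 674
  1.3 M_A + 2.6 M_B = 664.4
Solving the pair gives M_A = 175.3 kN·m and M_B = 167.9 kN·m (hogging).

M_B = 167.9 kN·m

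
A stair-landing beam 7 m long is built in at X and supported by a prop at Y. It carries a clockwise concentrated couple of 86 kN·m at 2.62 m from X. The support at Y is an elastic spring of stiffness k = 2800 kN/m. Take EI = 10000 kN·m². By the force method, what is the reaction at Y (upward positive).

R_Y = 10.87 kN

Choose R_Y as the redundant. The primary structure is the cantilever fixed at X.
Deflection at Y on the released cantilever, summing each load's contribution:
  clockwise couple 86 at a = 2.62: M₀a(2L − a)/(2EI) = 1282/EI
Flexibility coefficient — unit upward force at Y: δ_{YY} = L³/(3EI) = 114.3/EI.
With EI = 10000 kN·m²: δ_0 = 0.12821 m and δ_{YY} = 0.011433 m/kN.
Compatibility — the spring shortens by R_Y/k under the reaction it provides: δ_0 − R_Y·δ_{YY} = R_Y/k. With 1/k = 0.000357 m/kN, R_Y = δ_0 / (δ_{YY} + 1/k) = 0.12821 / (0.011433 + 0.000357) = 10.87 kN.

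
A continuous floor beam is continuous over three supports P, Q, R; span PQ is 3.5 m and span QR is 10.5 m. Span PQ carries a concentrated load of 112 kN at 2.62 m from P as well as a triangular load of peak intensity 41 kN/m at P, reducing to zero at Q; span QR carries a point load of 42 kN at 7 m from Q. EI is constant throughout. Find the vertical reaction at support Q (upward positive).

R_Q = 149.4 kN

Release continuity at Q by inserting a hinge; the redundant is the internal moment M_Q. The primary structure is two simply-supported spans PQ and QR.
Rotations at Q on the released spans (each span's end-slope, ×1/EI):
  span PQ: point load 112 at a = 2.62: Pab(L + a)/(6LEI) = 75.25/EI
  span PQ: triangular load, peak 41: 7w₀L³/(360EI) = 34.18/EI
  span QR: point load 42 at a = 7: Pab(L + b)/(6LEI) = 228.7/EI
  relative rotation θ_0 = (109.4 + 228.7)/EI = 338.1/EI
A unit hogging moment at Q produces rotation L₁/(3EI) + L₂/(3EI) = 4.667/EI.
Slope continuity at Q: θ_0 = M_Q·4.667/EI, so M_Q = 338.1/4.667 = 72.45 kN·m (hogging).
Span PQ, ΣM about P with M_Q applied at Q: R_Q^{PQ}·3.5 = 377.1 + 72.45, so R_Q^{PQ} = 128.5 kN and R_P = 183.8 − 128.5 = 55.29 kN.
Span QR, ΣM about R: R_Q^{QR}·10.5 = 147 + 72.45, so R_Q^{QR} = 20.9 kN and R_R = 42 − 20.9 = 21.1 kN.
R_Q = 128.5 + 20.9 = 149.4 kN.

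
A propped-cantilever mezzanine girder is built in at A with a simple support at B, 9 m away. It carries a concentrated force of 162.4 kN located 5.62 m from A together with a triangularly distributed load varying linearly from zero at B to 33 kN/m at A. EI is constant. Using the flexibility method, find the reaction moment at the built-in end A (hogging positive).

M_A = 413.9 kN·m

Release the roller at B. Primary structure: cantilever fixed at A.
Free-end deflection of the primary structure under the applied loading (downward +):
  point load 162.4 at a = 5.62: Pa²(3L − a)/(6EI) = 18277/EI
  triangular load, peak 33 at the fixed end: w₀L⁴/(30EI) = 7217/EI
  δ_0 = 25495/EI
Tip deflection under a unit load at B: L³/(3EI) = 243/EI.
The prop prevents deflection at B: R_B = δ_0/δ_{BB} = 25495/243 = 104.9 kN.
Moment equilibrium about A: M_A = Σ(load moments about A) − R_B·L = 1358 − 104.9×9 = 413.9 kN·m.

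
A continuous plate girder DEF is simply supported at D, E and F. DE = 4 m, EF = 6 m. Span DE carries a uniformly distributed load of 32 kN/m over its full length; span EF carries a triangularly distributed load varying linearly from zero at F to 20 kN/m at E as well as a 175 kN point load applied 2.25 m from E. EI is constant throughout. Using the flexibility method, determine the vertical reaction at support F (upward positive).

R_F = 56.56 kN

Insert a hinge at E; M_E is the redundant, and each span becomes simply supported.
End slopes at the hinge E, treating each span as simply supported:
  span DE: UDL 32: wL³/(24EI) = 85.33/EI
  span EF: triangular load, peak 20: w₀L³/(45EI) = 96/EI
  span EF: point load 175 at a = 2.25: Pab(L + b)/(6LEI) = 399.9/EI
  relative rotation θ_0 = (85.33 + 495.9)/EI = 581.2/EI
A unit hogging moment at E produces rotation L₁/(3EI) + L₂/(3EI) = 3.333/EI.
Slope continuity at E: θ_0 = M_E·3.333/EI, so M_E = 581.2/3.333 = 174.4 kN·m (hogging).
Span EF, ΣM about F: R_E^{EF}·6 = 896.2 + 174.4, so R_E^{EF} = 178.4 kN and R_F = 235 − 178.4 = 56.56 kN.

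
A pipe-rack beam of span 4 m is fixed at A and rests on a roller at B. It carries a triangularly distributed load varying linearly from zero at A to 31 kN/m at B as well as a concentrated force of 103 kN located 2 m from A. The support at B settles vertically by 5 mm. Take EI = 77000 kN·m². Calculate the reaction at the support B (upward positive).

R_B = 48.24 kN

Release the roller at B. Primary structure: cantilever fixed at A.
Free-end deflection of the primary structure under the applied loading (downward +):
  triangular load, peak 31 at the free end: 11w₀L⁴/(120EI) = 727.5/EI
  point load 103 at a = 2: Pa²(3L − a)/(6EI) = 686.7/EI
  δ_0 = 1414/EI
Tip deflection under a unit load at B: L³/(3EI) = 21.33/EI.
With EI = 77000 kN·m²: δ_0 = 0.018365 m and δ_{BB} = 0.000277 m/kN.
Compatibility — the beam at B must follow the support down by 0.005 m: δ_0 − R_B·δ_{BB} = 0.005, so R_B = (0.018365 − 0.005)/0.000277 = 48.24 kN.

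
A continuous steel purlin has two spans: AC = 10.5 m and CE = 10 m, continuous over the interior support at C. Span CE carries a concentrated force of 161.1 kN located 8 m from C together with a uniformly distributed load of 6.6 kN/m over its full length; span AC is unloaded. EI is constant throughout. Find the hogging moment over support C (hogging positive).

Release continuity at C by inserting a hinge; the redundant is the internal moment M_C. The primary structure is two simply-supported spans AC and CE.
Discontinuity in slope at C on the released structure — sum the simple-span end rotations:
  span CE: point load 161.1 at a = 8: Pab(L + b)/(6LEI) = 515.5/EI
  span CE: UDL 6.6: wL³/(24EI) = 275/EI
  relative rotation θ_0 = (0 + 790.5)/EI = 790.5/EI
A unit hogging moment at C produces rotation L₁/(3EI) + L₂/(3EI) = 6.833/EI.
Slope continuity at C: θ_0 = M_C·6.833/EI, so M_C = 790.5/6.833 = 115.7 kN·m (hogging).

M_C = 115.7 kN·m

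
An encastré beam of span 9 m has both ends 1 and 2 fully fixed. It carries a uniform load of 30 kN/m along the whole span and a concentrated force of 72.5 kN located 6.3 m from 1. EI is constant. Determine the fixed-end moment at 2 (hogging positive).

M_2 = 298.4 kN·m

Release both end moments; the primary structure is a simply-supported span 12 with redundants M_1 and M_2.
Simple-span end rotations at 1 and 2 under the given loads:
  at 1: UDL 30: wL³/(24EI) = 911.2/EI
  at 2: UDL 30: wL³/(24EI) = 911.2/EI
  at 1: point load 72.5 at a = 6.3: Pab(L + b)/(6LEI) = 267.2/EI
  at 2: point load 72.5 at a = 6.3: Pab(L + a)/(6LEI) = 349.4/EI
  θ_10 = 1178/EI,  θ_20 = 1261/EI
Flexibility coefficients: a unit moment at one end gives L/(3EI) there and L/(6EI) at the far end, so f₁₁ = f₂₂ = 3/EI and f₁₂ = f₂₁ = 1.5/EI.
Compatibility — zero rotation at each built-in end:
  3 M_1 + 1.5 M_2 = 1178
  1.5 M_1 + 3 M_2 = 1261
Solving the pair gives M_1 = 243.6 kN·m and M_2 = 298.4 kN·m (hogging).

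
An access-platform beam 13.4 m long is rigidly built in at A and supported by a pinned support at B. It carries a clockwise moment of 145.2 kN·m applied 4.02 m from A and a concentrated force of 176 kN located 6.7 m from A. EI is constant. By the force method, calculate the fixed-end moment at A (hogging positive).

Remove the prop at B; the released (primary) structure is a cantilever built in at A.
Deflection at B on the released cantilever, summing each load's contribution:
  clockwise couple 145.2 at a = 4.02: M₀a(2L − a)/(2EI) = 6648/EI
  point load 176 at a = 6.7: Pa²(3L − a)/(6EI) = 44112/EI
  δ_0 = 50760/EI
Tip deflection under a unit load at B: L³/(3EI) = 802/EI.
Compatibility at B: δ_0 − R_B·δ_{BB} = 0, so R_B = 50760/802 = 63.29 kN.
Moment equilibrium about A: M_A = Σ(load moments about A) − R_B·L = 1324 − 63.29×13.4 = 476.3 kN·m.

M_A = 476.3 kN·m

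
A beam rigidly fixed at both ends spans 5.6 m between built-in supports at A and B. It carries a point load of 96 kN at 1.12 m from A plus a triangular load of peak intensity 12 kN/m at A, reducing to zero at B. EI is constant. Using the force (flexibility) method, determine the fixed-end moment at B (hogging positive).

M_B = 29.75 kN·m

Release both end moments; the primary structure is a simply-supported span AB with redundants M_A and M_B.
On the primary (simply-supported) span, the end slopes from the loading are:
  at A: point load 96 at a = 1.12: Pab(L + b)/(6LEI) = 144.5/EI
  at B: point load 96 at a = 1.12: Pab(L + a)/(6LEI) = 96.34/EI
  at A: triangular load, peak 12: w₀L³/(45EI) = 46.83/EI
  at B: triangular load, peak 12: 7w₀L³/(360EI) = 40.98/EI
  θ_A0 = 191.3/EI,  θ_B0 = 137.3/EI
Flexibility coefficients: a unit moment at one end gives L/(3EI) there and L/(6EI) at the far end, so f₁₁ = f₂₂ = 1.867/EI and f₁₂ = f₂₁ = 0.9333/EI.
Compatibility — zero rotation at each built-in end:
  1.867 M_A + 0.9333 M_B = 191.3
  0.9333 M_A + 1.867 M_B = 137.3
Solving the pair gives M_A = 87.63 kN·m and M_B = 29.75 kN·m (hogging).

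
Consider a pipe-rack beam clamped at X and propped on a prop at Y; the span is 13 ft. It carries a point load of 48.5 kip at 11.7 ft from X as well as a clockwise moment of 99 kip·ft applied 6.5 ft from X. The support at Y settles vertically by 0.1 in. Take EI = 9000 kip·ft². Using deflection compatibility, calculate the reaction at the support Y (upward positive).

R_Y = 49.71 kip

Choose R_Y as the redundant. The primary structure is the cantilever fixed at X.
Deflection at Y on the released cantilever, summing each load's contribution:
  point load 48.5 at a = 11.7: Pa²(3L − a)/(6EI) = 30208/EI
  clockwise couple 99 at a = 6.5: M₀a(2L − a)/(2EI) = 6274/EI
  δ_0 = 36482/EI
Tip deflection under a unit load at Y: L³/(3EI) = 732.3/EI.
With EI = 9000 kip·ft²: δ_0 = 4.0536 ft and δ_{YY} = 0.08137 ft/kip.
Compatibility — the beam at Y must follow the support down by 0.008333 ft: δ_0 − R_Y·δ_{YY} = 0.008333, so R_Y = (4.0536 − 0.008333)/0.08137 = 49.71 kip.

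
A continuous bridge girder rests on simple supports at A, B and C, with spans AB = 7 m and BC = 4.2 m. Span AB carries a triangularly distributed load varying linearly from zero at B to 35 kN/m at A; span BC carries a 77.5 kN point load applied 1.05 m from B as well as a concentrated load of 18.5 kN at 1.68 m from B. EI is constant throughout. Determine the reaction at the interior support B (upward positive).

Release continuity at B by inserting a hinge; the redundant is the internal moment M_B. The primary structure is two simply-supported spans AB and BC.
Discontinuity in slope at B on the released structure — sum the simple-span end rotations:
  span AB: triangular load, peak 35: 7w₀L³/(360EI) = 233.4/EI
  span BC: point load 77.5 at a = 1.05: Pab(L + b)/(6LEI) = 74.76/EI
  span BC: point load 18.5 at a = 1.68: Pab(L + b)/(6LEI) = 20.89/EI
  relative rotation θ_0 = (233.4 + 95.65)/EI = 329.1/EI
A unit hogging moment at B produces rotation L₁/(3EI) + L₂/(3EI) = 3.733/EI.
Slope continuity at B: θ_0 = M_B·3.733/EI, so M_B = 329.1/3.733 = 88.15 kN·m (hogging).
Span AB, ΣM about A with M_B applied at B: R_B^{AB}·7 = 285.8 + 88.15, so R_B^{AB} = 53.43 kN and R_A = 122.5 − 53.43 = 69.07 kN.
Span BC, ΣM about C: R_B^{BC}·4.2 = 290.7 + 88.15, so R_B^{BC} = 90.21 kN and R_C = 96 − 90.21 = 5.788 kN.
R_B = 53.43 + 90.21 = 143.6 kN.

R_B = 143.6 kN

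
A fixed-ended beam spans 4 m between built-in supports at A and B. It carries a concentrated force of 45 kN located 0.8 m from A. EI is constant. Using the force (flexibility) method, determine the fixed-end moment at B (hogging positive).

Release both end moments; the primary structure is a simply-supported span AB with redundants M_A and M_B.
End rotations of the released simple span under the applied load (×1/EI):
  at A: point load 45 at a = 0.8: Pab(L + b)/(6LEI) = 34.56/EI
  at B: point load 45 at a = 0.8: Pab(L + a)/(6LEI) = 23.04/EI
  θ_A0 = 34.56/EI,  θ_B0 = 23.04/EI
Flexibility coefficients: a unit moment at one end gives L/(3EI) there and L/(6EI) at the far end, so f₁₁ = f₂₂ = 1.333/EI and f₁₂ = f₂₁ = 0.6667/EI.
Compatibility — zero rotation at each built-in end:
  1.333 M_A + 0.6667 M_B = 34.56
  0.6667 M_A + 1.333 M_B = 23.04
Solving the pair gives M_A = 23.04 kN·m and M_B = 5.76 kN·m (hogging).

M_B = 5.76 kN·m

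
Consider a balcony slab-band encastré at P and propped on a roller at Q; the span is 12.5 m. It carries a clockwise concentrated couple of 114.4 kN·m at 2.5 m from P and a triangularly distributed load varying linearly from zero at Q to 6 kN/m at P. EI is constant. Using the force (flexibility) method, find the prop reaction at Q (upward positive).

Remove the prop at Q; the released (primary) structure is a cantilever built in at P.
Deflection at Q on the released cantilever, summing each load's contribution:
  clockwise couple 114.4 at a = 2.5: M₀a(2L − a)/(2EI) = 3218/EI
  triangular load, peak 6 at the fixed end: w₀L⁴/(30EI) = 4883/EI
  δ_0 = 8100/EI
Flexibility coefficient — unit upward force at Q: δ_{QQ} = L³/(3EI) = 651/EI.
Compatibility at Q: δ_0 − R_Q·δ_{QQ} = 0, so R_Q = 8100/651 = 12.44 kN.

R_Q = 12.44 kN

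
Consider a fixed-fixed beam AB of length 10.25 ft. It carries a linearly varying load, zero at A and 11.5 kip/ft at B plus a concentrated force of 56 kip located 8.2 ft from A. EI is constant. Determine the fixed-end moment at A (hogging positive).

Take the two fixed-end moments M_A, M_B as redundants; the released structure is the simple span AB.
End rotations of the released simple span under the applied load (×1/EI):
  at A: triangular load, peak 11.5: 7w₀L³/(360EI) = 240.8/EI
  at B: triangular load, peak 11.5: w₀L³/(45EI) = 275.2/EI
  at A: point load 56 at a = 8.2: Pab(L + b)/(6LEI) = 188.3/EI
  at B: point load 56 at a = 8.2: Pab(L + a)/(6LEI) = 282.4/EI
  θ_A0 = 429.1/EI,  θ_B0 = 557.6/EI
Flexibility coefficients: a unit moment at one end gives L/(3EI) there and L/(6EI) at the far end, so f₁₁ = f₂₂ = 3.417/EI and f₁₂ = f₂₁ = 1.708/EI.
Compatibility — zero rotation at each built-in end:
  3.417 M_A + 1.708 M_B = 429.1
  1.708 M_A + 3.417 M_B = 557.6
Solving the pair gives M_A = 58.64 kip·ft and M_B = 133.9 kip·ft (hogging).

M_A = 58.64 kip·ft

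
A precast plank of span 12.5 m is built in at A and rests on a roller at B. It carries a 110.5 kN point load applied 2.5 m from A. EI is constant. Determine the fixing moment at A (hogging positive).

M_A = 198.9 kN·m

Release the roller at B. Primary structure: cantilever fixed at A.
Deflection at B on the released cantilever, summing each load's contribution:
  point load 110.5 at a = 2.5: Pa²(3L − a)/(6EI) = 4029/EI
Tip deflection under a unit load at B: L³/(3EI) = 651/EI.
The prop prevents deflection at B: R_B = δ_0/δ_{BB} = 4029/651 = 6.188 kN.
Moment equilibrium about A: M_A = Σ(load moments about A) − R_B·L = 276.2 − 6.188×12.5 = 198.9 kN·m.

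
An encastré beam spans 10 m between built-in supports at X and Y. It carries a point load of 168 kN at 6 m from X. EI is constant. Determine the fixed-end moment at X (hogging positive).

M_X = 161.3 kN·m

Release both end moments; the primary structure is a simply-supported span XY with redundants M_X and M_Y.
End rotations of the released simple span under the applied load (×1/EI):
  at X: point load 168 at a = 6: Pab(L + b)/(6LEI) = 940.8/EI
  at Y: point load 168 at a = 6: Pab(L + a)/(6LEI) = 1075/EI
  θ_X0 = 940.8/EI,  θ_Y0 = 1075/EI
Flexibility coefficients: a unit moment at one end gives L/(3EI) there and L/(6EI) at the far end, so f₁₁ = f₂₂ = 3.333/EI and f₁₂ = f₂₁ = 1.667/EI.
Compatibility — zero rotation at each built-in end:
  3.333 M_X + 1.667 M_Y = 940.8
  1.667 M_X + 3.333 M_Y = 1075
Solving the pair gives M_X = 161.3 kN·m and M_Y = 241.9 kN·m (hogging).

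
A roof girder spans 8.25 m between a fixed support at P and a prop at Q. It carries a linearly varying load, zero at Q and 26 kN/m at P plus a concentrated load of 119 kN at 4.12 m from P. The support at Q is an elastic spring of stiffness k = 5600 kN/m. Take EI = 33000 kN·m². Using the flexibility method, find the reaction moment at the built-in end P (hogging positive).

Choose R_Q as the redundant. The primary structure is the cantilever fixed at P.
Deflection at Q on the released cantilever, summing each load's contribution:
  triangular load, peak 26 at the fixed end: w₀L⁴/(30EI) = 4015/EI
  point load 119 at a = 4.12: Pa²(3L − a)/(6EI) = 6945/EI
  δ_0 = 10960/EI
Flexibility coefficient — unit upward force at Q: δ_{QQ} = L³/(3EI) = 187.2/EI.
With EI = 33000 kN·m²: δ_0 = 0.33212 m and δ_{QQ} = 0.005672 m/kN.
Compatibility — the spring shortens by R_Q/k under the reaction it provides: δ_0 − R_Q·δ_{QQ} = R_Q/k. With 1/k = 0.000179 m/kN, R_Q = δ_0 / (δ_{QQ} + 1/k) = 0.33212 / (0.005672 + 0.000179) = 56.77 kN.
Moment equilibrium about P: M_P = Σ(load moments about P) − R_Q·L = 785.2 − 56.77×8.25 = 316.9 kN·m.

M_P = 316.9 kN·m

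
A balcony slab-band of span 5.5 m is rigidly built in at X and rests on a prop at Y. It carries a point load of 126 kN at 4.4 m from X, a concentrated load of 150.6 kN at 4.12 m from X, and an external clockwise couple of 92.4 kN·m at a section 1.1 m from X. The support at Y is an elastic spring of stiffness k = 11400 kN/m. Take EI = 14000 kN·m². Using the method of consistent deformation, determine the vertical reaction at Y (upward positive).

Take the reaction at Y as the redundant and release it; the primary structure is a cantilever fixed at X.
Downward deflection at the released point Y due to the loads:
  point load 126 at a = 4.4: Pa²(3L − a)/(6EI) = 4919/EI
  point load 150.6 at a = 4.12: Pa²(3L − a)/(6EI) = 5275/EI
  clockwise couple 92.4 at a = 1.1: M₀a(2L − a)/(2EI) = 503.1/EI
  δ_0 = 10697/EI
Tip deflection under a unit load at Y: L³/(3EI) = 55.46/EI.
With EI = 14000 kN·m²: δ_0 = 0.76408 m and δ_{YY} = 0.003961 m/kN.
Compatibility — the spring shortens by R_Y/k under the reaction it provides: δ_0 − R_Y·δ_{YY} = R_Y/k. With 1/k = 0.000088 m/kN, R_Y = δ_0 / (δ_{YY} + 1/k) = 0.76408 / (0.003961 + 0.000088) = 188.7 kN.

R_Y = 188.7 kN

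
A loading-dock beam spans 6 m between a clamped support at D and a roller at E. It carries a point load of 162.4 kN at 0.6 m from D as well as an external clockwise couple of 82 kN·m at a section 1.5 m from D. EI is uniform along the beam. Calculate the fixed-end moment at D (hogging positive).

M_D = 111.5 kN·m

Choose R_E as the redundant. The primary structure is the cantilever fixed at D.
Primary-structure tip deflection at E by superposition:
  point load 162.4 at a = 0.6: Pa²(3L − a)/(6EI) = 169.5/EI
  clockwise couple 82 at a = 1.5: M₀a(2L − a)/(2EI) = 645.8/EI
  δ_0 = 815.3/EI
Tip deflection under a unit load at E: L³/(3EI) = 72/EI.
Compatibility at E: δ_0 − R_E·δ_{EE} = 0, so R_E = 815.3/72 = 11.32 kN.
Moment equilibrium about D: M_D = Σ(load moments about D) − R_E·L = 179.4 − 11.32×6 = 111.5 kN·m.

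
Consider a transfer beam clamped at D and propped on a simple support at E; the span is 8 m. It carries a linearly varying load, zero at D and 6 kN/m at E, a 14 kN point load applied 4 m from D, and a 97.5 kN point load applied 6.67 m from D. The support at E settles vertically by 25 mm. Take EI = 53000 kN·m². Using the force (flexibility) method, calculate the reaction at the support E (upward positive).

Remove the prop at E; the released (primary) structure is a cantilever built in at D.
Downward deflection at the released point E due to the loads:
  triangular load, peak 6 at the free end: 11w₀L⁴/(120EI) = 2253/EI
  point load 14 at a = 4: Pa²(3L − a)/(6EI) = 746.7/EI
  point load 97.5 at a = 6.67: Pa²(3L − a)/(6EI) = 12529/EI
  δ_0 = 15528/EI
Flexibility coefficient — unit upward force at E: δ_{EE} = L³/(3EI) = 170.7/EI.
With EI = 53000 kN·m²: δ_0 = 0.29298 m and δ_{EE} = 0.00322 m/kN.
Compatibility — the beam at E must follow the support down by 0.025 m: δ_0 − R_E·δ_{EE} = 0.025, so R_E = (0.29298 − 0.025)/0.00322 = 83.22 kN.

R_E = 83.22 kN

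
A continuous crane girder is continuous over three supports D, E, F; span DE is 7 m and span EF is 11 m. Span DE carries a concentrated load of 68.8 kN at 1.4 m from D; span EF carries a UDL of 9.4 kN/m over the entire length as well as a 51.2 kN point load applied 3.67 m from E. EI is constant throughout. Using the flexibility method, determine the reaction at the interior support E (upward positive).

R_E = 139 kN

Take M_E as the redundant. Released structure: two simple spans DE and EF with a hinge at E.
Discontinuity in slope at E on the released structure — sum the simple-span end rotations:
  span DE: point load 68.8 at a = 1.4: Pab(L + a)/(6LEI) = 107.9/EI
  span EF: UDL 9.4: wL³/(24EI) = 521.3/EI
  span EF: point load 51.2 at a = 3.67: Pab(L + b)/(6LEI) = 382.5/EI
  relative rotation θ_0 = (107.9 + 903.8)/EI = 1012/EI
A unit hogging moment at E produces rotation L₁/(3EI) + L₂/(3EI) = 6/EI.
Slope continuity at E: θ_0 = M_E·6/EI, so M_E = 1012/6 = 168.6 kN·m (hogging).
Span DE, ΣM about D with M_E applied at E: R_E^{DE}·7 = 96.32 + 168.6, so R_E^{DE} = 37.85 kN and R_D = 68.8 − 37.85 = 30.95 kN.
Span EF, ΣM about F: R_E^{EF}·11 = 944 + 168.6, so R_E^{EF} = 101.1 kN and R_F = 154.6 − 101.1 = 53.45 kN.
R_E = 37.85 + 101.1 = 139 kN.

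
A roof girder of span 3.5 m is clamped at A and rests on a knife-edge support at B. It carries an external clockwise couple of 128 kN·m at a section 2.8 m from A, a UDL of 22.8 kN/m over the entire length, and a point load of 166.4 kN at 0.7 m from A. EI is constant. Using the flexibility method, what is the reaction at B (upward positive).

R_B = 91.91 kN

Choose R_B as the redundant. The primary structure is the cantilever fixed at A.
Primary-structure tip deflection at B by superposition:
  clockwise couple 128 at a = 2.8: M₀a(2L − a)/(2EI) = 752.6/EI
  UDL 22.8: wL⁴/(8EI) = 427.7/EI
  point load 166.4 at a = 0.7: Pa²(3L − a)/(6EI) = 133.2/EI
  δ_0 = 1313/EI
Flexibility coefficient — unit upward force at B: δ_{BB} = L³/(3EI) = 14.29/EI.
Compatibility at B: δ_0 − R_B·δ_{BB} = 0, so R_B = 1313/14.29 = 91.91 kN.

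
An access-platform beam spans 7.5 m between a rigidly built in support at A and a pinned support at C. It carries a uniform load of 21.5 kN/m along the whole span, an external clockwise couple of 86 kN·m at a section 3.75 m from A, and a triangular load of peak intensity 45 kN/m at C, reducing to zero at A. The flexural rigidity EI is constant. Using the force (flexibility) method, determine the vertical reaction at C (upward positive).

R_C = 166.2 kN

Remove the prop at C; the released (primary) structure is a cantilever built in at A.
Free-end deflection of the primary structure under the applied loading (downward +):
  UDL 21.5: wL⁴/(8EI) = 8503/EI
  clockwise couple 86 at a = 3.75: M₀a(2L − a)/(2EI) = 1814/EI
  triangular load, peak 45 at the free end: 11w₀L⁴/(120EI) = 13052/EI
  δ_0 = 23369/EI
Flexibility coefficient — unit upward force at C: δ_{CC} = L³/(3EI) = 140.6/EI.
The prop prevents deflection at C: R_C = δ_0/δ_{CC} = 23369/140.6 = 166.2 kN.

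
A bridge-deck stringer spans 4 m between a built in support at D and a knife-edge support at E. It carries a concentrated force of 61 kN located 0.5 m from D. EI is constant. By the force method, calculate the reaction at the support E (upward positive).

Remove the prop at E; the released (primary) structure is a cantilever built in at D.
Free-end deflection of the primary structure under the applied loading (downward +):
  point load 61 at a = 0.5: Pa²(3L − a)/(6EI) = 29.23/EI
Tip deflection under a unit load at E: L³/(3EI) = 21.33/EI.
Compatibility at E: δ_0 − R_E·δ_{EE} = 0, so R_E = 29.23/21.33 = 1.37 kN.

R_E = 1.37 kN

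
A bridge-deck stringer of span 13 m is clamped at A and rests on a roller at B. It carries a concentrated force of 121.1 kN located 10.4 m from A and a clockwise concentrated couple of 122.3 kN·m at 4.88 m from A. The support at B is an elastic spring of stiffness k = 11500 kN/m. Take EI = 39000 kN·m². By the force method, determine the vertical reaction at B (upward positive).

R_B = 93.43 kN

Take the reaction at B as the redundant and release it; the primary structure is a cantilever fixed at A.
Downward deflection at the released point B due to the loads:
  point load 121.1 at a = 10.4: Pa²(3L − a)/(6EI) = 62435/EI
  clockwise couple 122.3 at a = 4.88: M₀a(2L − a)/(2EI) = 6302/EI
  δ_0 = 68737/EI
Flexibility coefficient — unit upward force at B: δ_{BB} = L³/(3EI) = 732.3/EI.
With EI = 39000 kN·m²: δ_0 = 1.7625 m and δ_{BB} = 0.018778 m/kN.
Compatibility — the spring shortens by R_B/k under the reaction it provides: δ_0 − R_B·δ_{BB} = R_B/k. With 1/k = 0.000087 m/kN, R_B = δ_0 / (δ_{BB} + 1/k) = 1.7625 / (0.018778 + 0.000087) = 93.43 kN.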